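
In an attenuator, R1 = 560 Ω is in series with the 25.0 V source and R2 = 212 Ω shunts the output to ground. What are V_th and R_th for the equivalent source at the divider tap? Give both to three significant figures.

V_th is the open-circuit tap voltage: 25.0 × 212/(560 + 212) = 6.87 V.
With the supply zeroed, R1 and R2 appear in parallel from the tap: R_th = R1‖R2 = (560 × 212)/772.0 = 154 Ω.

V_th = 6.87 V, R_th = 154 Ω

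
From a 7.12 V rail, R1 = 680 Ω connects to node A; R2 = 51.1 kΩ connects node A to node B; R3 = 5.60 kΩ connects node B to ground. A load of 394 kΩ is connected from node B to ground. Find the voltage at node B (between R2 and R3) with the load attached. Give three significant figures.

V ≈ 0.686 V

At node B, R3 is in parallel with the load: R3‖R_L = 5522 Ω.
Below node A the resistance is R2 + (R3‖R_L) = 56620 Ω, so V_A = 7.12 × 56620/57300 = 7.036 V.
Then V_B = V_A × (R3‖R_L)/(R2 + R3‖R_L) = 7.036 × 5522/56620 = 0.686 V.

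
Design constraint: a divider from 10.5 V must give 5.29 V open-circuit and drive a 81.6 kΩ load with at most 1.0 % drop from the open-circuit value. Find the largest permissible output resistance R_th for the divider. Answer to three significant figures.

Loading drop = R_th/(R_th + R_L) ≤ 0.0100, so R_th ≤ R_L · ε/(1−ε) = 81.6 kΩ × 0.0100/0.9900 = 824 Ω.

R_th ≤ 824 Ω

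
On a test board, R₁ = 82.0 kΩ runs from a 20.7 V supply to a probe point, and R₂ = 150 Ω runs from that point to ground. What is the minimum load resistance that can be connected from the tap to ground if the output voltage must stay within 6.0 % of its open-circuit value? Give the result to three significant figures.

Output resistance R_th = R₁‖R₂ = (82000 × 150)/82150 = 149.7 Ω.
The fractional drop is R_th/(R_th + R_L); requiring this ≤ 0.0600 gives R_L ≥ R_th(1/0.0600 − 1) = 149.7 × 15.67 = 2.35 kΩ.

R_L(min) ≈ 2.35 kΩ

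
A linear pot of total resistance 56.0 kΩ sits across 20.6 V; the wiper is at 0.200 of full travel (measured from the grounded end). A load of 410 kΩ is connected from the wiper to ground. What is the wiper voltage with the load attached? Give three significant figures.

The wiper splits the pot into (1−α)R = 44.80 kΩ above and αR = 11.20 kΩ below.
Lower section ‖ load = 10.90 kΩ.
V_wiper = 20.6 × 10.90/(44.80 + 10.90) = 4.03 V.

V ≈ 4.03 V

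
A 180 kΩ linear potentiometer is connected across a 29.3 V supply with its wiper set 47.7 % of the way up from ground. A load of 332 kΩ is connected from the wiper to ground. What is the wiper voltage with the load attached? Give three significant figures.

The wiper splits the pot into (1−α)R = 94.14 kΩ above and αR = 85.86 kΩ below.
Lower section ‖ load = 68.22 kΩ.
V_wiper = 29.3 × 68.22/(94.14 + 68.22) = 12.3 V.

V ≈ 12.3 V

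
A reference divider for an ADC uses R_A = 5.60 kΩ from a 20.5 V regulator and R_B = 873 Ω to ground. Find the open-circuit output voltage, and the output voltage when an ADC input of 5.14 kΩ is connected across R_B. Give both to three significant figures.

Open-circuit: V = 20.5 × 873/(5600 + 873) = 2.76 V.
With the load, R_B becomes R_B‖R_L = 746.3 Ω, so V = 20.5 × 746.3/6346 = 2.41 V.

Unloaded: 2.76 V; loaded: 2.41 V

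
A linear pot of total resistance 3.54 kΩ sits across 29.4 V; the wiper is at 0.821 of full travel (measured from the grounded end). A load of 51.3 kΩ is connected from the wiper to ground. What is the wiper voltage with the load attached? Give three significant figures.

The wiper splits the pot into (1−α)R = 633.7 Ω above and αR = 2906 Ω below.
Lower section ‖ load = 2751 Ω.
V_wiper = 29.4 × 2751/(633.7 + 2751) = 23.9 V.

V ≈ 23.9 V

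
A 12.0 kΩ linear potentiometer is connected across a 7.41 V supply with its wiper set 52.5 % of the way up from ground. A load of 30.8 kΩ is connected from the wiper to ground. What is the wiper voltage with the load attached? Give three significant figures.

The wiper splits the pot into (1−α)R = 5.700 kΩ above and αR = 6.300 kΩ below.
Lower section ‖ load = 5.230 kΩ.
V_wiper = 7.41 × 5.230/(5.700 + 5.230) = 3.55 V.

V ≈ 3.55 V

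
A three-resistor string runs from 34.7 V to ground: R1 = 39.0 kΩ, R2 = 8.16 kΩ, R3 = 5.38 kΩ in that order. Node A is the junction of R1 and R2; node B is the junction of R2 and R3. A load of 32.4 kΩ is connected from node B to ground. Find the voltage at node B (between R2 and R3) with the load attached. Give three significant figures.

V ≈ 3.09 V

At node B, R3 is in parallel with the load: R3‖R_L = 4.614 kΩ.
Below node A the resistance is R2 + (R3‖R_L) = 12.77 kΩ, so V_A = 34.7 × 12.77/51.77 = 8.561 V.
Then V_B = V_A × (R3‖R_L)/(R2 + R3‖R_L) = 8.561 × 4.614/12.77 = 3.09 V.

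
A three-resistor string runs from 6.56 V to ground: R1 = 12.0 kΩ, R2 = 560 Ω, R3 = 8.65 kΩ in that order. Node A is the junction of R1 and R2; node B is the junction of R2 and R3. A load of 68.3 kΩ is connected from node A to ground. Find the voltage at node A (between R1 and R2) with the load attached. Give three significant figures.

Below node A the series string R2+R3 = 9210 Ω sits in parallel with the 68300 Ω load: 8116 Ω.
V_A = 6.56 × 8116/(12000 + 8116) = 2.65 V.

V ≈ 2.65 V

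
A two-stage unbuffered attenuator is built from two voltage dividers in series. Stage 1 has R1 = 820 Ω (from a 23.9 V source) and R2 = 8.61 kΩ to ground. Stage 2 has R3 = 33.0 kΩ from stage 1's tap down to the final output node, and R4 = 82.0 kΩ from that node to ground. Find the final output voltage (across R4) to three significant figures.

Stage 2 presents R3+R4 = 115000 Ω as a load on stage 1's tap.
Stage 1's lower leg becomes R2‖(R3+R4) = 8010 Ω, so V_mid = 23.9 × 8010/8830 = 21.68 V.
Stage 2 is itself unloaded: V_out = V_mid × R4/(R3+R4) = 21.68 × 82000/115000 = 15.5 V.

V_out ≈ 15.5 V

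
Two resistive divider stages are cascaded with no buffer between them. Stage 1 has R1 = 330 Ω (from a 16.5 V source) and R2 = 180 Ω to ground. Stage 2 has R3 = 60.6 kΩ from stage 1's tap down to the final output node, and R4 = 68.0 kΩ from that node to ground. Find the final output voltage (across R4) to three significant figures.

V_out ≈ 3.08 V

Stage 2 presents R3+R4 = 128600 Ω as a load on stage 1's tap.
Stage 1's lower leg becomes R2‖(R3+R4) = 179.7 Ω, so V_mid = 16.5 × 179.7/509.7 = 5.818 V.
Stage 2 is itself unloaded: V_out = V_mid × R4/(R3+R4) = 5.818 × 68000/128600 = 3.08 V.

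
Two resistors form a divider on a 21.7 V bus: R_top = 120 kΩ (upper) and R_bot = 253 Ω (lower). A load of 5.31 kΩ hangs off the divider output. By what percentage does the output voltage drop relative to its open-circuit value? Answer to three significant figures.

4.54 %

The divider's output (Thévenin) resistance is R_top‖R_bot = 252.5 Ω.
Fractional drop under load = R_th/(R_th + R_L) = 252.5 / (252.5 + 5310) = 0.04539.
So the output falls by 4.54 %.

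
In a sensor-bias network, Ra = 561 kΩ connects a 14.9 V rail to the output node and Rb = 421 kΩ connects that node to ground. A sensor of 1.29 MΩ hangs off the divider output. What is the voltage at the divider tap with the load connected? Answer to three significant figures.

The load sits in parallel with Rb: Rb‖R_L = (421 × 1290) / (421 + 1290) = 317.4 kΩ.
V_out = 14.9 × 317.4 / (561 + 317.4) = 14.9 × 317.4/878.4 = 5.38 V.

V_out ≈ 5.38 V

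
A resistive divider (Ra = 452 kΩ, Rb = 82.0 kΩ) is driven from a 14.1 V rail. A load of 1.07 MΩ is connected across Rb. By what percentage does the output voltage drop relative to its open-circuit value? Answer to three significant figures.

The divider's output (Thévenin) resistance is Ra‖Rb = 69.41 kΩ.
Fractional drop under load = R_th/(R_th + R_L) = 69.41 / (69.41 + 1070) = 0.06092.
So the output falls by 6.09 %.

6.09 %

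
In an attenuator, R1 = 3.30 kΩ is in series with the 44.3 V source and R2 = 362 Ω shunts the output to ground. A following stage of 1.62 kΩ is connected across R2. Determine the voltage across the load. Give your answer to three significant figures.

The load sits in parallel with R2: R2‖R_L = (362 × 1620) / (362 + 1620) = 295.9 Ω.
V_out = 44.3 × 295.9 / (3300 + 295.9) = 44.3 × 295.9/3596 = 3.65 V.

V_out ≈ 3.65 V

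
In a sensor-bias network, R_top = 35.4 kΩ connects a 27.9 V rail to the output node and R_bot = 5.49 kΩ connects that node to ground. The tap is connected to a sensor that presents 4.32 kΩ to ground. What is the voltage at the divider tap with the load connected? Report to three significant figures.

The load sits in parallel with R_bot: R_bot‖R_L = (5.49 × 4.32) / (5.49 + 4.32) = 2.418 kΩ.
V_out = 27.9 × 2.418 / (35.4 + 2.418) = 27.9 × 2.418/37.82 = 1.78 V.
(Unloaded it would have been 3.75 V.)

V_out ≈ 1.78 V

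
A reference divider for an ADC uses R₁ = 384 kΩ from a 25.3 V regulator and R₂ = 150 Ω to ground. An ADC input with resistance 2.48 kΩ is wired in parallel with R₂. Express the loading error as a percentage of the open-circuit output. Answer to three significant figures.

The divider's output (Thévenin) resistance is R₁‖R₂ = 149.9 Ω.
Fractional drop under load = R_th/(R_th + R_L) = 149.9 / (149.9 + 2480) = 0.05701.
So the output falls by 5.70 %.

5.70 %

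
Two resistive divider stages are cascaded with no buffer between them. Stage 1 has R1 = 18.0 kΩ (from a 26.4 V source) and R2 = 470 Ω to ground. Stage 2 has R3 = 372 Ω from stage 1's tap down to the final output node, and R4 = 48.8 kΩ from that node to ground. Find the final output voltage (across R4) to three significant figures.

V_out ≈ 0.661 V

Stage 2 presents R3+R4 = 49170 Ω as a load on stage 1's tap.
Stage 1's lower leg becomes R2‖(R3+R4) = 465.6 Ω, so V_mid = 26.4 × 465.6/18470 = 0.6656 V.
Stage 2 is itself unloaded: V_out = V_mid × R4/(R3+R4) = 0.6656 × 48800/49170 = 0.661 V.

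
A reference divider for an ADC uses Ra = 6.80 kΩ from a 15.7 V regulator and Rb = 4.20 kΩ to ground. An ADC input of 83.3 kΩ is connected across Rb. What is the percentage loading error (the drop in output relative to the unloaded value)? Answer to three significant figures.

3.02 %

The divider's output (Thévenin) resistance is Ra‖Rb = 2.596 kΩ.
Fractional drop under load = R_th/(R_th + R_L) = 2.596 / (2.596 + 83.3) = 0.03023.
So the output falls by 3.02 %.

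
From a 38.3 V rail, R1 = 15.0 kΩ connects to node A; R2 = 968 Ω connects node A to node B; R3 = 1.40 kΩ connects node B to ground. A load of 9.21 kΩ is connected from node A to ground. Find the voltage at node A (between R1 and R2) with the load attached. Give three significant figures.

Below node A the series string R2+R3 = 2368 Ω sits in parallel with the 9210 Ω load: 1884 Ω.
V_A = 38.3 × 1884/(15000 + 1884) = 4.27 V.

V ≈ 4.27 V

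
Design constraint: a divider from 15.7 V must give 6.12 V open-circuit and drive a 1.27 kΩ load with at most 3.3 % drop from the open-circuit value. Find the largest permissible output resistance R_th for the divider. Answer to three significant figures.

R_th ≤ 43.3 Ω

Loading drop = R_th/(R_th + R_L) ≤ 0.0330, so R_th ≤ R_L · ε/(1−ε) = 1.27 kΩ × 0.0330/0.9670 = 43.3 Ω.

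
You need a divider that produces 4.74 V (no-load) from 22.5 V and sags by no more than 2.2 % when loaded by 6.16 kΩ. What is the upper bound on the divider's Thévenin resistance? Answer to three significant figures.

R_th ≤ 139 Ω

Loading drop = R_th/(R_th + R_L) ≤ 0.0220, so R_th ≤ R_L · ε/(1−ε) = 6.16 kΩ × 0.0220/0.9780 = 139 Ω.
(Any R1, R2 with R2/(R1+R2) = 0.211 and R1‖R2 ≤ 139 Ω will meet the spec.)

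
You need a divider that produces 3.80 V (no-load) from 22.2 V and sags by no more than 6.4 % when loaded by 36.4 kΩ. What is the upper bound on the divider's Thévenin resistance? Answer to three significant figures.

R_th ≤ 2.49 kΩ

Loading drop = R_th/(R_th + R_L) ≤ 0.0640, so R_th ≤ R_L · ε/(1−ε) = 36.4 kΩ × 0.0640/0.9360 = 2.49 kΩ.
(Any R1, R2 with R2/(R1+R2) = 0.171 and R1‖R2 ≤ 2.49 kΩ will meet the spec.)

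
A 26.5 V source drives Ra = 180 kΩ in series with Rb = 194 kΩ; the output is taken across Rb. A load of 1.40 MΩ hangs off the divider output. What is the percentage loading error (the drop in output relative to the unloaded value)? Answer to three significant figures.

The divider's output (Thévenin) resistance is Ra‖Rb = 93.37 kΩ.
Fractional drop under load = R_th/(R_th + R_L) = 93.37 / (93.37 + 1400) = 0.06252.
So the output falls by 6.25 %.

6.25 %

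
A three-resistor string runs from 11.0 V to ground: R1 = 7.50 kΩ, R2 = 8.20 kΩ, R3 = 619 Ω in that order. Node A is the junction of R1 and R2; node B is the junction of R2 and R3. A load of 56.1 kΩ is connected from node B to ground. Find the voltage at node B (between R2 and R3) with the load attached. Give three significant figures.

At node B, R3 is in parallel with the load: R3‖R_L = 612.2 Ω.
Below node A the resistance is R2 + (R3‖R_L) = 8812 Ω, so V_A = 11.0 × 8812/16310 = 5.942 V.
Then V_B = V_A × (R3‖R_L)/(R2 + R3‖R_L) = 5.942 × 612.2/8812 = 0.413 V.

V ≈ 0.413 V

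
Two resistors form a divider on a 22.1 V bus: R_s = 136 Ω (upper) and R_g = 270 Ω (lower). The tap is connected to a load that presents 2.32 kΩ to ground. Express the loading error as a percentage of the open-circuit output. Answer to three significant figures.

The divider's output (Thévenin) resistance is R_s‖R_g = 90.44 Ω.
Fractional drop under load = R_th/(R_th + R_L) = 90.44 / (90.44 + 2320) = 0.03752.
So the output falls by 3.75 %.

3.75 %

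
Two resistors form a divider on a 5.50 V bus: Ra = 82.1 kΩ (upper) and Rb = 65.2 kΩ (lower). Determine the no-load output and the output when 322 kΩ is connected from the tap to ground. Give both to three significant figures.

Open-circuit: V = 5.50 × 65.2/(82.1 + 65.2) = 2.43 V.
With the load, Rb becomes Rb‖R_L = 54.22 kΩ, so V = 5.50 × 54.22/136.3 = 2.19 V.

Unloaded: 2.43 V; loaded: 2.19 V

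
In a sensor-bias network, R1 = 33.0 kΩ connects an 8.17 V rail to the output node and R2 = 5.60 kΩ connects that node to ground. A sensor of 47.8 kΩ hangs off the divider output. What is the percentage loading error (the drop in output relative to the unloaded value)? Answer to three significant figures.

Unloaded V = 8.17 × 5.60/38.60 = 1.1853 V.
Loaded: R2‖R_L = 5.013 kΩ, giving V = 8.17 × 5.013/38.01 = 1.0774 V.
Drop = (1.1853 − 1.0774) / 1.1853 = 9.10 %.

9.10 %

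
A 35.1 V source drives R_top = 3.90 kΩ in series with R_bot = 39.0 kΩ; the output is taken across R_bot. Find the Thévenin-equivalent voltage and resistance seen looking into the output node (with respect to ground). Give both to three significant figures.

V_th is the open-circuit tap voltage: 35.1 × 39.0/(3.90 + 39.0) = 31.9 V.
With the supply zeroed, R_top and R_bot appear in parallel from the tap: R_th = R_top‖R_bot = (3.90 × 39.0)/42.90 = 3.55 kΩ.

V_th = 31.9 V, R_th = 3.55 kΩ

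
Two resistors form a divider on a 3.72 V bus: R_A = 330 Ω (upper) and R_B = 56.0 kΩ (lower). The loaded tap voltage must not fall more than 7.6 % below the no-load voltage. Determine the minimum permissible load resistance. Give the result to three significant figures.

R_L(min) ≈ 3.99 kΩ

Output resistance R_th = R_A‖R_B = (330 × 56000)/56330 = 328.1 Ω.
The fractional drop is R_th/(R_th + R_L); requiring this ≤ 0.0760 gives R_L ≥ R_th(1/0.0760 − 1) = 328.1 × 12.16 = 3.99 kΩ.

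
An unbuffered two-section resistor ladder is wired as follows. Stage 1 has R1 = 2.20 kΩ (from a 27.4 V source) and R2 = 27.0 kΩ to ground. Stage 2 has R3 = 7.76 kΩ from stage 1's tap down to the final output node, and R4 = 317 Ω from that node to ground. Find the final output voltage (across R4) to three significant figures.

V_out ≈ 0.794 V

Stage 2 presents R3+R4 = 8077 Ω as a load on stage 1's tap.
Stage 1's lower leg becomes R2‖(R3+R4) = 6217 Ω, so V_mid = 27.4 × 6217/8417 = 20.24 V.
Stage 2 is itself unloaded: V_out = V_mid × R4/(R3+R4) = 20.24 × 317/8077 = 0.794 V.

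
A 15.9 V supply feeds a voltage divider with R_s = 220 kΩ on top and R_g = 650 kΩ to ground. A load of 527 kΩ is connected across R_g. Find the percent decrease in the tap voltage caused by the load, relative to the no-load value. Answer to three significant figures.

Unloaded V = 15.9 × 650/870.0 = 11.88 V.
Loaded: R_g‖R_L = 291.0 kΩ, giving V = 15.9 × 291.0/511.0 = 9.055 V.
Drop = (11.88 − 9.055) / 11.88 = 23.8 %.

23.8 %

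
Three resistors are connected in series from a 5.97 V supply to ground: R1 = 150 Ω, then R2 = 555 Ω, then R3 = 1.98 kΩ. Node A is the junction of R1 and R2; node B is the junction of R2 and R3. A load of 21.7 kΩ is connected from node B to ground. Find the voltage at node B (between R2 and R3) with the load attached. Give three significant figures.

V ≈ 4.30 V

At node B, R3 is in parallel with the load: R3‖R_L = 1814 Ω.
Below node A the resistance is R2 + (R3‖R_L) = 2369 Ω, so V_A = 5.97 × 2369/2519 = 5.615 V.
Then V_B = V_A × (R3‖R_L)/(R2 + R3‖R_L) = 5.615 × 1814/2369 = 4.30 V.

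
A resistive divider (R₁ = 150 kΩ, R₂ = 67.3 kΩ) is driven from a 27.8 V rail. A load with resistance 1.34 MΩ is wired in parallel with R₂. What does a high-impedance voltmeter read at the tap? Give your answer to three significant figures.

The load sits in parallel with R₂: R₂‖R_L = (67.3 × 1340) / (67.3 + 1340) = 64.08 kΩ.
V_out = 27.8 × 64.08 / (150 + 64.08) = 27.8 × 64.08/214.1 = 8.32 V.
(Unloaded it would have been 8.61 V.)

V_out ≈ 8.32 V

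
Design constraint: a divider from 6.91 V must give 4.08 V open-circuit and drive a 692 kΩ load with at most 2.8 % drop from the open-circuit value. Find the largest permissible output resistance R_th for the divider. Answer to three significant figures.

R_th ≤ 19.9 kΩ

Loading drop = R_th/(R_th + R_L) ≤ 0.0280, so R_th ≤ R_L · ε/(1−ε) = 692 kΩ × 0.0280/0.9720 = 19.9 kΩ.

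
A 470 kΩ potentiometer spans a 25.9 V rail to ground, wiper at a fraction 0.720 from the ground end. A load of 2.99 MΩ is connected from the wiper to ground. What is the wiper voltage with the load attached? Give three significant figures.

The wiper splits the pot into (1−α)R = 131.6 kΩ above and αR = 338.4 kΩ below.
Lower section ‖ load = 304.0 kΩ.
V_wiper = 25.9 × 304.0/(131.6 + 304.0) = 18.1 V.

V ≈ 18.1 V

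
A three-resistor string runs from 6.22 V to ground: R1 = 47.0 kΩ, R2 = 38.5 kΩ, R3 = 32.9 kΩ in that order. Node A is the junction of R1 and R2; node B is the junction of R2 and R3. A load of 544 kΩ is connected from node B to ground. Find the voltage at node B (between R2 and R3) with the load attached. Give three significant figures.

V ≈ 1.66 V

At node B, R3 is in parallel with the load: R3‖R_L = 31.02 kΩ.
Below node A the resistance is R2 + (R3‖R_L) = 69.52 kΩ, so V_A = 6.22 × 69.52/116.5 = 3.711 V.
Then V_B = V_A × (R3‖R_L)/(R2 + R3‖R_L) = 3.711 × 31.02/69.52 = 1.66 V.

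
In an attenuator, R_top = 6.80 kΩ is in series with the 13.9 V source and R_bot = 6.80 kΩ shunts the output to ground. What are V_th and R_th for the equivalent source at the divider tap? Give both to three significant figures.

V_th = 6.95 V, R_th = 3.40 kΩ

V_th is the open-circuit tap voltage: 13.9 × 6.80/(6.80 + 6.80) = 6.95 V.
With the supply zeroed, R_top and R_bot appear in parallel from the tap: R_th = R_top‖R_bot = (6.80 × 6.80)/13.60 = 3.40 kΩ.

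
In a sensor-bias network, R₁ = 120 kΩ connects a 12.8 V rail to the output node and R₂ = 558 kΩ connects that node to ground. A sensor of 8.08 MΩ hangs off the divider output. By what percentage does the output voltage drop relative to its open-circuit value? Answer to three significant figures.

1.21 %

The divider's output (Thévenin) resistance is R₁‖R₂ = 98.76 kΩ.
Fractional drop under load = R_th/(R_th + R_L) = 98.76 / (98.76 + 8080) = 0.01208.
So the output falls by 1.21 %.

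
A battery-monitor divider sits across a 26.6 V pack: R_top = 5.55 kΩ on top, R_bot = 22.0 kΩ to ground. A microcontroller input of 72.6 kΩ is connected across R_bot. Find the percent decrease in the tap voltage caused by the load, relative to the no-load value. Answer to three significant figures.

The divider's output (Thévenin) resistance is R_top‖R_bot = 4.432 kΩ.
Fractional drop under load = R_th/(R_th + R_L) = 4.432 / (4.432 + 72.6) = 0.05753.
So the output falls by 5.75 %.

5.75 %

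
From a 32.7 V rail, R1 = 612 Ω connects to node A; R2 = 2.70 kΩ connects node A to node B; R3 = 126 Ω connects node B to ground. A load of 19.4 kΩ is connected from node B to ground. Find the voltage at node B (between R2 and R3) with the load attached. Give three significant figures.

At node B, R3 is in parallel with the load: R3‖R_L = 125.2 Ω.
Below node A the resistance is R2 + (R3‖R_L) = 2825 Ω, so V_A = 32.7 × 2825/3437 = 26.88 V.
Then V_B = V_A × (R3‖R_L)/(R2 + R3‖R_L) = 26.88 × 125.2/2825 = 1.19 V.

V ≈ 1.19 V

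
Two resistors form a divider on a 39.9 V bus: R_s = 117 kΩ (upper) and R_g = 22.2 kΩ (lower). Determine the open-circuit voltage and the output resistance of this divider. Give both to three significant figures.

V_th is the open-circuit tap voltage: 39.9 × 22.2/(117 + 22.2) = 6.36 V.
With the supply zeroed, R_s and R_g appear in parallel from the tap: R_th = R_s‖R_g = (117 × 22.2)/139.2 = 18.7 kΩ.

V_th = 6.36 V, R_th = 18.7 kΩ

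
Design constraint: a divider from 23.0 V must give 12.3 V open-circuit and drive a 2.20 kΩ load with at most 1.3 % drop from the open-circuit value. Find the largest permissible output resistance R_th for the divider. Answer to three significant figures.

R_th ≤ 29.0 Ω

Loading drop = R_th/(R_th + R_L) ≤ 0.0130, so R_th ≤ R_L · ε/(1−ε) = 2.20 kΩ × 0.0130/0.9870 = 29.0 Ω.
(Any R1, R2 with R2/(R1+R2) = 0.535 and R1‖R2 ≤ 29.0 Ω will meet the spec.)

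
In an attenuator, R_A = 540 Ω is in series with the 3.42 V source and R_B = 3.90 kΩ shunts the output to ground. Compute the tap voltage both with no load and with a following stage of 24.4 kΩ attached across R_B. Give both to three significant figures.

Unloaded: 3.00 V; loaded: 2.95 V

Open-circuit: V = 3.42 × 3900/(540 + 3900) = 3.00 V.
With the load, R_B becomes R_B‖R_L = 3363 Ω, so V = 3.42 × 3363/3903 = 2.95 V.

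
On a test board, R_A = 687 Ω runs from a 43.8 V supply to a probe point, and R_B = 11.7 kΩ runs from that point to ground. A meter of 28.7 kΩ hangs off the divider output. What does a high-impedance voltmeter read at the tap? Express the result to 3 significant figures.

The load sits in parallel with R_B: R_B‖R_L = (11700 × 28700) / (11700 + 28700) = 8312 Ω.
V_out = 43.8 × 8312 / (687 + 8312) = 43.8 × 8312/8999 = 40.5 V.

V_out ≈ 40.5 V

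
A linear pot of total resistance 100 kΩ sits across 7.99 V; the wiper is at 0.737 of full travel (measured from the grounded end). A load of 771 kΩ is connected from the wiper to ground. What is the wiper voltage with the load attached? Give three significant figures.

V ≈ 5.74 V

The wiper splits the pot into (1−α)R = 26.30 kΩ above and αR = 73.70 kΩ below.
Lower section ‖ load = 67.27 kΩ.
V_wiper = 7.99 × 67.27/(26.30 + 67.27) = 5.74 V.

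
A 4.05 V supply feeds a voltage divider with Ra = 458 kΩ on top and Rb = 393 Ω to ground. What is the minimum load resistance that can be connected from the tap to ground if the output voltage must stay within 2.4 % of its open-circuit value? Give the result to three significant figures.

R_L(min) ≈ 16.0 kΩ

Output resistance R_th = Ra‖Rb = (458000 × 393)/458400 = 392.7 Ω.
The fractional drop is R_th/(R_th + R_L); requiring this ≤ 0.0240 gives R_L ≥ R_th(1/0.0240 − 1) = 392.7 × 40.67 = 16.0 kΩ.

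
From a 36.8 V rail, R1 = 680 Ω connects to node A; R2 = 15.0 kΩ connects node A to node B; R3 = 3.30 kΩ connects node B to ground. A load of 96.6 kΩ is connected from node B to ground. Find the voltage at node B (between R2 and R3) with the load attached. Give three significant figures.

At node B, R3 is in parallel with the load: R3‖R_L = 3191 Ω.
Below node A the resistance is R2 + (R3‖R_L) = 18190 Ω, so V_A = 36.8 × 18190/18870 = 35.47 V.
Then V_B = V_A × (R3‖R_L)/(R2 + R3‖R_L) = 35.47 × 3191/18190 = 6.22 V.

V ≈ 6.22 V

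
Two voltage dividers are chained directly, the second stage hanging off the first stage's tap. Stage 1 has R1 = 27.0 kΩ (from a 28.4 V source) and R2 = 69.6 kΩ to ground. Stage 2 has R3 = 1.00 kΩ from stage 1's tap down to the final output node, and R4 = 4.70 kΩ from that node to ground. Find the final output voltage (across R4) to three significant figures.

Stage 2 presents R3+R4 = 5.700 kΩ as a load on stage 1's tap.
Stage 1's lower leg becomes R2‖(R3+R4) = 5.269 kΩ, so V_mid = 28.4 × 5.269/32.27 = 4.637 V.
Stage 2 is itself unloaded: V_out = V_mid × R4/(R3+R4) = 4.637 × 4.70/5.700 = 3.82 V.

V_out ≈ 3.82 V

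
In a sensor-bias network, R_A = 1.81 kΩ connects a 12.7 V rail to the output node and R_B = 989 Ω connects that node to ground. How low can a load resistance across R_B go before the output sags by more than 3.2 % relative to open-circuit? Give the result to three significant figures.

R_L(min) ≈ 19.3 kΩ

Output resistance R_th = R_A‖R_B = (1810 × 989)/2799 = 639.5 Ω.
The fractional drop is R_th/(R_th + R_L); requiring this ≤ 0.0320 gives R_L ≥ R_th(1/0.0320 − 1) = 639.5 × 30.25 = 19.3 kΩ.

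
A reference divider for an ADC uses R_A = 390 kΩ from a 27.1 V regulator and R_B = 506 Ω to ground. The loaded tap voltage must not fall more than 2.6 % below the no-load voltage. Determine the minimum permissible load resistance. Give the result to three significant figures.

R_L(min) ≈ 18.9 kΩ

Output resistance R_th = R_A‖R_B = (390000 × 506)/390500 = 505.3 Ω.
The fractional drop is R_th/(R_th + R_L); requiring this ≤ 0.0260 gives R_L ≥ R_th(1/0.0260 − 1) = 505.3 × 37.46 = 18.9 kΩ.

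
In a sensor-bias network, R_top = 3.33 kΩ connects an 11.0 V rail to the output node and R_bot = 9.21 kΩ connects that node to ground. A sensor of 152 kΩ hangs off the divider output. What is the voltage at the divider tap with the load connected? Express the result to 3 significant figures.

The load sits in parallel with R_bot: R_bot‖R_L = (9.21 × 152) / (9.21 + 152) = 8.684 kΩ.
V_out = 11.0 × 8.684 / (3.33 + 8.684) = 11.0 × 8.684/12.01 = 7.95 V.

V_out ≈ 7.95 V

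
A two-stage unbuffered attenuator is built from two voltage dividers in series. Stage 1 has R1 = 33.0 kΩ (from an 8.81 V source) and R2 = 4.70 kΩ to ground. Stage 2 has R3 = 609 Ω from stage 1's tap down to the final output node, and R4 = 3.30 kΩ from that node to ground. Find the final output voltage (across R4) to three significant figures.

V_out ≈ 0.452 V

Stage 2 presents R3+R4 = 3909 Ω as a load on stage 1's tap.
Stage 1's lower leg becomes R2‖(R3+R4) = 2134 Ω, so V_mid = 8.81 × 2134/35130 = 0.5351 V.
Stage 2 is itself unloaded: V_out = V_mid × R4/(R3+R4) = 0.5351 × 3300/3909 = 0.452 V.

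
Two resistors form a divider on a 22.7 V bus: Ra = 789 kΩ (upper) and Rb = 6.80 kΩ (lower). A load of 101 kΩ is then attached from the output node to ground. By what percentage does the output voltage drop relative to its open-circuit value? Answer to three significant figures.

6.26 %

The divider's output (Thévenin) resistance is Ra‖Rb = 6.742 kΩ.
Fractional drop under load = R_th/(R_th + R_L) = 6.742 / (6.742 + 101) = 0.06257.
So the output falls by 6.26 %.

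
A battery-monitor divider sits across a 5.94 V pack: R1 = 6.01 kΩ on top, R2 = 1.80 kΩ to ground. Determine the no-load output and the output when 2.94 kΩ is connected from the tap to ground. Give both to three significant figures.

Unloaded: 1.37 V; loaded: 0.931 V

Open-circuit: V = 5.94 × 1.80/(6.01 + 1.80) = 1.37 V.
With the load, R2 becomes R2‖R_L = 1.116 kΩ, so V = 5.94 × 1.116/7.126 = 0.931 V.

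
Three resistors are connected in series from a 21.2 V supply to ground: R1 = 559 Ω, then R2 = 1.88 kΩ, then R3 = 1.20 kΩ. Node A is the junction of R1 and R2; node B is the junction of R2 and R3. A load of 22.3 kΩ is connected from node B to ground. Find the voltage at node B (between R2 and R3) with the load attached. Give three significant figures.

V ≈ 6.75 V

At node B, R3 is in parallel with the load: R3‖R_L = 1139 Ω.
Below node A the resistance is R2 + (R3‖R_L) = 3019 Ω, so V_A = 21.2 × 3019/3578 = 17.89 V.
Then V_B = V_A × (R3‖R_L)/(R2 + R3‖R_L) = 17.89 × 1139/3019 = 6.75 V.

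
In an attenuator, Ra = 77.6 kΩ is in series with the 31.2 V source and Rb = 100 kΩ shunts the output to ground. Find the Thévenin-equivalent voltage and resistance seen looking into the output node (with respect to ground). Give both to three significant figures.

V_th = 17.6 V, R_th = 43.7 kΩ

V_th is the open-circuit tap voltage: 31.2 × 100/(77.6 + 100) = 17.6 V.
With the supply zeroed, Ra and Rb appear in parallel from the tap: R_th = Ra‖Rb = (77.6 × 100)/177.6 = 43.7 kΩ.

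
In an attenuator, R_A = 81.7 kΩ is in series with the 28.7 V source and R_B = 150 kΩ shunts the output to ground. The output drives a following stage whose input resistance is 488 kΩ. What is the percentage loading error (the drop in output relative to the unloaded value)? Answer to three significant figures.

9.78 %

Unloaded V = 28.7 × 150/231.7 = 18.580 V.
Loaded: R_B‖R_L = 114.7 kΩ, giving V = 28.7 × 114.7/196.4 = 16.763 V.
Drop = (18.580 − 16.763) / 18.580 = 9.78 %.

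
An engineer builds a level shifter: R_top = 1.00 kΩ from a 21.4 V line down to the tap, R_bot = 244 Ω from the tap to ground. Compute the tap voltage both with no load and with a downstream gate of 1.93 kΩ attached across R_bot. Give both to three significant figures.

Unloaded: 4.20 V; loaded: 3.81 V

Open-circuit: V = 21.4 × 244/(1000 + 244) = 4.20 V.
With the load, R_bot becomes R_bot‖R_L = 216.6 Ω, so V = 21.4 × 216.6/1217 = 3.81 V.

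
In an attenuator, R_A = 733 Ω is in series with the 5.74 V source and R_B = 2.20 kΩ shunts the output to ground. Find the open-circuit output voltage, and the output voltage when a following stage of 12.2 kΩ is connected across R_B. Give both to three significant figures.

Unloaded: 4.31 V; loaded: 4.12 V

Open-circuit: V = 5.74 × 2200/(733 + 2200) = 4.31 V.
With the load, R_B becomes R_B‖R_L = 1864 Ω, so V = 5.74 × 1864/2597 = 4.12 V.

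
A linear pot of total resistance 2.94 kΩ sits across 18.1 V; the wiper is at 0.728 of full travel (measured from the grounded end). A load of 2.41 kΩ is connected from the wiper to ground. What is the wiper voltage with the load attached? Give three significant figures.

V ≈ 10.6 V

The wiper splits the pot into (1−α)R = 799.7 Ω above and αR = 2140 Ω below.
Lower section ‖ load = 1134 Ω.
V_wiper = 18.1 × 1134/(799.7 + 1134) = 10.6 V.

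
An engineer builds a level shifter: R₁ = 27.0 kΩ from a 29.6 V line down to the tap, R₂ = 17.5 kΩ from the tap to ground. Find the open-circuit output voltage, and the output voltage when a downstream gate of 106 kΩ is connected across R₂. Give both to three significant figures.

Open-circuit: V = 29.6 × 17.5/(27.0 + 17.5) = 11.6 V.
With the load, R₂ becomes R₂‖R_L = 15.02 kΩ, so V = 29.6 × 15.02/42.02 = 10.6 V.

Unloaded: 11.6 V; loaded: 10.6 V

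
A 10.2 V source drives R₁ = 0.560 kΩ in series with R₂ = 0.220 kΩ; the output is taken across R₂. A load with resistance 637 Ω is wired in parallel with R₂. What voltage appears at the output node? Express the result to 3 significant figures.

The load sits in parallel with R₂: R₂‖R_L = (220 × 637) / (220 + 637) = 163.5 Ω.
V_out = 10.2 × 163.5 / (560 + 163.5) = 10.2 × 163.5/723.5 = 2.31 V.

V_out ≈ 2.31 V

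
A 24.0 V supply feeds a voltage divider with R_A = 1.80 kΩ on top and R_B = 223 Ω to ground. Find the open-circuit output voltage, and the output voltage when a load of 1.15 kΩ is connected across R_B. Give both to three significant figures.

Open-circuit: V = 24.0 × 223/(1800 + 223) = 2.65 V.
With the load, R_B becomes R_B‖R_L = 186.8 Ω, so V = 24.0 × 186.8/1987 = 2.26 V.

Unloaded: 2.65 V; loaded: 2.26 V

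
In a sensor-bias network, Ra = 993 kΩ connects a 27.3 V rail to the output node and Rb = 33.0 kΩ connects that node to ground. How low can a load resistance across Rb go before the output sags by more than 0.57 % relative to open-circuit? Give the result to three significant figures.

R_L(min) ≈ 5.57 MΩ

Output resistance R_th = Ra‖Rb = (993 × 33.0)/1026 = 31.94 kΩ.
The fractional drop is R_th/(R_th + R_L); requiring this ≤ 0.00570 gives R_L ≥ R_th(1/0.00570 − 1) = 31.94 × 174.4 = 5.57 MΩ.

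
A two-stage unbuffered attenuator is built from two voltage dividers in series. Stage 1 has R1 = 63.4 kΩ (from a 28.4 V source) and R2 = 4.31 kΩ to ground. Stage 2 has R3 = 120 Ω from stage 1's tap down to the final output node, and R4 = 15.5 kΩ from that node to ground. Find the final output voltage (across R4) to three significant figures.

Stage 2 presents R3+R4 = 15620 Ω as a load on stage 1's tap.
Stage 1's lower leg becomes R2‖(R3+R4) = 3378 Ω, so V_mid = 28.4 × 3378/66780 = 1.437 V.
Stage 2 is itself unloaded: V_out = V_mid × R4/(R3+R4) = 1.437 × 15500/15620 = 1.43 V.

V_out ≈ 1.43 V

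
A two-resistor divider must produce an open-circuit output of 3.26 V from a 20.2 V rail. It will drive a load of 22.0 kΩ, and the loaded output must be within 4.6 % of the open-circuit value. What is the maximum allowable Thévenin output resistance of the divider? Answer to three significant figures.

Loading drop = R_th/(R_th + R_L) ≤ 0.0460, so R_th ≤ R_L · ε/(1−ε) = 22.0 kΩ × 0.0460/0.9540 = 1.06 kΩ.

R_th ≤ 1.06 kΩ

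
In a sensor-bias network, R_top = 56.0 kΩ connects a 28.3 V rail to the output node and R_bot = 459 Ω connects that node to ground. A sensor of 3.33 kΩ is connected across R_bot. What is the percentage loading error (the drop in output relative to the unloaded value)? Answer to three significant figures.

12.0 %

The divider's output (Thévenin) resistance is R_top‖R_bot = 455.3 Ω.
Fractional drop under load = R_th/(R_th + R_L) = 455.3 / (455.3 + 3330) = 0.1203.
So the output falls by 12.0 %.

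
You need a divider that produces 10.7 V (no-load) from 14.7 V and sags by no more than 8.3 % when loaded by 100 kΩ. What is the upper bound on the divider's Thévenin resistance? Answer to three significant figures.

R_th ≤ 9.05 kΩ

Loading drop = R_th/(R_th + R_L) ≤ 0.0830, so R_th ≤ R_L · ε/(1−ε) = 100 kΩ × 0.0830/0.9170 = 9.05 kΩ.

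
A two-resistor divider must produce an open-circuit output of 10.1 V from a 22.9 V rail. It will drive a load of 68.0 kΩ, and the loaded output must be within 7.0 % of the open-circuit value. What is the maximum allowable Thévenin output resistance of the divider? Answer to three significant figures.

Loading drop = R_th/(R_th + R_L) ≤ 0.0700, so R_th ≤ R_L · ε/(1−ε) = 68.0 kΩ × 0.0700/0.9300 = 5.12 kΩ.
(Any R1, R2 with R2/(R1+R2) = 0.441 and R1‖R2 ≤ 5.12 kΩ will meet the spec.)

R_th ≤ 5.12 kΩ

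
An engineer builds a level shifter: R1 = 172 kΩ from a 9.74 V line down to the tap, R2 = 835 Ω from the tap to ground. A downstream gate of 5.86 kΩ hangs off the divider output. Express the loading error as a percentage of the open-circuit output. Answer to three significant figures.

Unloaded V = 9.74 × 835/172800 = 0.047056 V.
Loaded: R2‖R_L = 730.9 Ω, giving V = 9.74 × 730.9/172700 = 0.041212 V.
Drop = (0.047056 − 0.041212) / 0.047056 = 12.4 %.

12.4 %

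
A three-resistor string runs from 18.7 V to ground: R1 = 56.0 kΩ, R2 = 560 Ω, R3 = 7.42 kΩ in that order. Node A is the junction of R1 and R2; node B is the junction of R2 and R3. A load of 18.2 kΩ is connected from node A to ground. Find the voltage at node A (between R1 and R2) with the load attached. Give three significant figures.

V ≈ 1.69 V

Below node A the series string R2+R3 = 7980 Ω sits in parallel with the 18200 Ω load: 5548 Ω.
V_A = 18.7 × 5548/(56000 + 5548) = 1.69 V.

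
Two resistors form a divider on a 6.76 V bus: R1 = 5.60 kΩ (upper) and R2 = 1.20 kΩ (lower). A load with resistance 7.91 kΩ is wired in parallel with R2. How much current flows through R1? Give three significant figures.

R2‖R_L = 1.042 kΩ, so the source sees R1 + R2‖R_L = 6.642 kΩ.
I = 6.76 V / 6.642 kΩ = 1.02 mA.

I ≈ 1.02 mA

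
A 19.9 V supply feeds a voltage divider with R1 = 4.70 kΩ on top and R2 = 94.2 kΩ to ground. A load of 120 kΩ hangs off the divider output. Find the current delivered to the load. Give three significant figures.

I_L ≈ 0.152 mA

R2‖R_L = 52.77 kΩ; V_out = 19.9 × 52.77/57.47 = 18.27 V.
I_L = V_out / R_L = 18.27 / 120 kΩ = 0.152 mA.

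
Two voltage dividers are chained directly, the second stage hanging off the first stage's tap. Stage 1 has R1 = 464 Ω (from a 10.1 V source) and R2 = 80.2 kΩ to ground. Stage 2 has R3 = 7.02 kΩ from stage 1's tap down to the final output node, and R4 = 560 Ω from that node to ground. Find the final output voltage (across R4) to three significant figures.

V_out ≈ 0.699 V

Stage 2 presents R3+R4 = 7580 Ω as a load on stage 1's tap.
Stage 1's lower leg becomes R2‖(R3+R4) = 6925 Ω, so V_mid = 10.1 × 6925/7389 = 9.466 V.
Stage 2 is itself unloaded: V_out = V_mid × R4/(R3+R4) = 9.466 × 560/7580 = 0.699 V.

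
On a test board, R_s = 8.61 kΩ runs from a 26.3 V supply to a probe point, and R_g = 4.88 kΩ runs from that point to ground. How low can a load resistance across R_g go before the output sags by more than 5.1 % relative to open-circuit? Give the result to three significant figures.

Output resistance R_th = R_s‖R_g = (8.61 × 4.88)/13.49 = 3.115 kΩ.
The fractional drop is R_th/(R_th + R_L); requiring this ≤ 0.0510 gives R_L ≥ R_th(1/0.0510 − 1) = 3.115 × 18.61 = 58.0 kΩ.

R_L(min) ≈ 58.0 kΩ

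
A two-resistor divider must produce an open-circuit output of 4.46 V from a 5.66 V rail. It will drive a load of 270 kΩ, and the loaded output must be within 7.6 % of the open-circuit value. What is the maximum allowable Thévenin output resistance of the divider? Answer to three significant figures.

R_th ≤ 22.2 kΩ

Loading drop = R_th/(R_th + R_L) ≤ 0.0760, so R_th ≤ R_L · ε/(1−ε) = 270 kΩ × 0.0760/0.9240 = 22.2 kΩ.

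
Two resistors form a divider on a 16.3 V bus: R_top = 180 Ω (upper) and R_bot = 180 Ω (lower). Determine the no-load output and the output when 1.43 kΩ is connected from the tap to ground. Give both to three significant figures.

Unloaded: 8.15 V; loaded: 7.67 V

Open-circuit: V = 16.3 × 180/(180 + 180) = 8.15 V.
With the load, R_bot becomes R_bot‖R_L = 159.9 Ω, so V = 16.3 × 159.9/339.9 = 7.67 V.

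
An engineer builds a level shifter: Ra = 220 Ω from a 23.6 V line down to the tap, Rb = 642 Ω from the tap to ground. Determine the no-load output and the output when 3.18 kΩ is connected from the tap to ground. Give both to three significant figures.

Unloaded: 17.6 V; loaded: 16.7 V

Open-circuit: V = 23.6 × 642/(220 + 642) = 17.6 V.
With the load, Rb becomes Rb‖R_L = 534.2 Ω, so V = 23.6 × 534.2/754.2 = 16.7 V.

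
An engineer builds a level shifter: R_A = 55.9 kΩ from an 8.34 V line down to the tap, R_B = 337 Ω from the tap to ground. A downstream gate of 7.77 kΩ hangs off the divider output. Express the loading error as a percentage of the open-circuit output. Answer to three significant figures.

4.13 %

The divider's output (Thévenin) resistance is R_A‖R_B = 335.0 Ω.
Fractional drop under load = R_th/(R_th + R_L) = 335.0 / (335.0 + 7770) = 0.04133.
So the output falls by 4.13 %.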